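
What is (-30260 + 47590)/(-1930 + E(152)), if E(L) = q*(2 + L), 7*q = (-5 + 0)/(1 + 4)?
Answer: -8665/976 ≈ -8.8781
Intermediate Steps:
q = -⅐ (q = ((-5 + 0)/(1 + 4))/7 = (-5/5)/7 = (-5*⅕)/7 = (⅐)*(-1) = -⅐ ≈ -0.14286)
E(L) = -2/7 - L/7 (E(L) = -(2 + L)/7 = -2/7 - L/7)
(-30260 + 47590)/(-1930 + E(152)) = (-30260 + 47590)/(-1930 + (-2/7 - ⅐*152)) = 17330/(-1930 + (-2/7 - 152/7)) = 17330/(-1930 - 22) = 17330/(-1952) = 17330*(-1/1952) = -8665/976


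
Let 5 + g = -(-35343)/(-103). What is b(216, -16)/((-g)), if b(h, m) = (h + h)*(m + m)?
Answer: -711936/17929 ≈ -39.709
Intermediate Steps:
b(h, m) = 4*h*m (b(h, m) = (2*h)*(2*m) = 4*h*m)
g = -35858/103 (g = -5 - (-35343)/(-103) = -5 - (-35343)*(-1)/103 = -5 - 187*189/103 = -5 - 35343/103 = -35858/103 ≈ -348.14)
b(216, -16)/((-g)) = (4*216*(-16))/((-1*(-35858/103))) = -13824/35858/103 = -13824*103/35858 = -711936/17929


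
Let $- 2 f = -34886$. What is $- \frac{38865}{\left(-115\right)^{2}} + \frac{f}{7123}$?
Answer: $- \frac{9230344}{18840335} \approx -0.48992$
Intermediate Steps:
$f = 17443$ ($f = \left(- \frac{1}{2}\right) \left(-34886\right) = 17443$)
$- \frac{38865}{\left(-115\right)^{2}} + \frac{f}{7123} = - \frac{38865}{\left(-115\right)^{2}} + \frac{17443}{7123} = - \frac{38865}{13225} + 17443 \cdot \frac{1}{7123} = \left(-38865\right) \frac{1}{13225} + \frac{17443}{7123} = - \frac{7773}{2645} + \frac{17443}{7123} = - \frac{9230344}{18840335}$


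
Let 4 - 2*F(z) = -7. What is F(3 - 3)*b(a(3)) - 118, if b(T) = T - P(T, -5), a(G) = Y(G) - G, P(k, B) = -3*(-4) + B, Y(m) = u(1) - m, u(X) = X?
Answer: -184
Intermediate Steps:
Y(m) = 1 - m
P(k, B) = 12 + B
a(G) = 1 - 2*G (a(G) = (1 - G) - G = 1 - 2*G)
F(z) = 11/2 (F(z) = 2 - ½*(-7) = 2 + 7/2 = 11/2)
b(T) = -7 + T (b(T) = T - (12 - 5) = T - 1*7 = T - 7 = -7 + T)
F(3 - 3)*b(a(3)) - 118 = 11*(-7 + (1 - 2*3))/2 - 118 = 11*(-7 + (1 - 6))/2 - 118 = 11*(-7 - 5)/2 - 118 = (11/2)*(-12) - 118 = -66 - 118 = -184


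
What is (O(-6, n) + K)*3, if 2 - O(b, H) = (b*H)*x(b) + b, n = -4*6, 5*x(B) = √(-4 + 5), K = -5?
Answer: -387/5 ≈ -77.400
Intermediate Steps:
x(B) = ⅕ (x(B) = √(-4 + 5)/5 = √1/5 = (⅕)*1 = ⅕)
n = -24
O(b, H) = 2 - b - H*b/5 (O(b, H) = 2 - ((b*H)*(⅕) + b) = 2 - ((H*b)*(⅕) + b) = 2 - (H*b/5 + b) = 2 - (b + H*b/5) = 2 + (-b - H*b/5) = 2 - b - H*b/5)
(O(-6, n) + K)*3 = ((2 - 1*(-6) - ⅕*(-24)*(-6)) - 5)*3 = ((2 + 6 - 144/5) - 5)*3 = (-104/5 - 5)*3 = -129/5*3 = -387/5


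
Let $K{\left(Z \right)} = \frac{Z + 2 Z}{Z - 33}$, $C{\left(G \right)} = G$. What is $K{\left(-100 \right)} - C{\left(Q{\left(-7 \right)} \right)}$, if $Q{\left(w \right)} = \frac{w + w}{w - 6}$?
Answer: $\frac{2038}{1729} \approx 1.1787$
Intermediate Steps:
$Q{\left(w \right)} = \frac{2 w}{-6 + w}$
$K{\left(Z \right)} = \frac{3 Z}{-33 + Z}$
$K{\left(-100 \right)} - C{\left(Q{\left(-7 \right)} \right)} = 3 \left(-100\right) \frac{1}{-33 - 100} - 2 \left(-7\right) \frac{1}{-6 - 7} = 3 \left(-100\right) \frac{1}{-133} - 2 \left(-7\right) \frac{1}{-13} = 3 \left(-100\right) \left(- \frac{1}{133}\right) - 2 \left(-7\right) \left(- \frac{1}{13}\right) = \frac{300}{133} - \frac{14}{13} = \frac{2038}{1729}$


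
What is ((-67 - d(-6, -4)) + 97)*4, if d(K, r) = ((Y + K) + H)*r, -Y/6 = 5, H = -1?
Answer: -472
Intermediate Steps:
Y = -30 (Y = -6*5 = -30)
d(K, r) = r*(-31 + K) (d(K, r) = ((-30 + K) - 1)*r = (-31 + K)*r = r*(-31 + K))
((-67 - d(-6, -4)) + 97)*4 = ((-67 - (-4)*(-31 - 6)) + 97)*4 = ((-67 - (-4)*(-37)) + 97)*4 = ((-67 - 1*148) + 97)*4 = ((-67 - 148) + 97)*4 = (-215 + 97)*4 = -118*4 = -472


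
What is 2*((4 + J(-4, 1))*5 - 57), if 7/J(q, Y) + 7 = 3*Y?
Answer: -183/2 ≈ -91.500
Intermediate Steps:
J(q, Y) = 7/(-7 + 3*Y)
2*((4 + J(-4, 1))*5 - 57) = 2*((4 + 7/(-7 + 3*1))*5 - 57) = 2*((4 + 7/(-7 + 3))*5 - 57) = 2*((4 + 7/(-4))*5 - 57) = 2*((4 + 7*(-¼))*5 - 57) = 2*((4 - 7/4)*5 - 57) = 2*((9/4)*5 - 57) = 2*(45/4 - 57) = 2*(-183/4) = -183/2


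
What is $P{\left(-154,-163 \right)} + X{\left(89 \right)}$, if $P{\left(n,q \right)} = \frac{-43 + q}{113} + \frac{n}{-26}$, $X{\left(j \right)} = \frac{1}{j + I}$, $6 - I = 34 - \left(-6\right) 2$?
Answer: $\frac{296596}{71981} \approx 4.1205$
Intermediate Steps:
$I = -40$ ($I = 6 - \left(34 - \left(-6\right) 2\right) = 6 - \left(34 - -12\right) = 6 - \left(34 + 12\right) = 6 - 46 = -40$)
$X{\left(j \right)} = \frac{1}{-40 + j}$ ($X{\left(j \right)} = \frac{1}{j - 40} = \frac{1}{-40 + j}$)
$P{\left(n,q \right)} = - \frac{43}{113} - \frac{n}{26} + \frac{q}{113}$ ($P{\left(n,q \right)} = \left(-43 + q\right) \frac{1}{113} + n \left(- \frac{1}{26}\right) = \left(- \frac{43}{113} + \frac{q}{113}\right) - \frac{n}{26} = - \frac{43}{113} - \frac{n}{26} + \frac{q}{113}$)
$P{\left(-154,-163 \right)} + X{\left(89 \right)} = \left(- \frac{43}{113} - - \frac{77}{13} + \frac{1}{113} \left(-163\right)\right) + \frac{1}{-40 + 89} = \left(- \frac{43}{113} + \frac{77}{13} - \frac{163}{113}\right) + \frac{1}{49} = \frac{6023}{1469} + \frac{1}{49} = \frac{296596}{71981}$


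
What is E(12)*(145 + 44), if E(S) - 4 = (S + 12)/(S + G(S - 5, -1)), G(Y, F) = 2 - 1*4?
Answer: 6048/5 ≈ 1209.6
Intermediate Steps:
G(Y, F) = -2 (G(Y, F) = 2 - 4 = -2)
E(S) = 4 + (12 + S)/(-2 + S) (E(S) = 4 + (S + 12)/(S - 2) = 4 + (12 + S)/(-2 + S))
E(12)*(145 + 44) = ((4 + 5*12)/(-2 + 12))*(145 + 44) = ((4 + 60)/10)*189 = ((⅒)*64)*189 = (32/5)*189 = 6048/5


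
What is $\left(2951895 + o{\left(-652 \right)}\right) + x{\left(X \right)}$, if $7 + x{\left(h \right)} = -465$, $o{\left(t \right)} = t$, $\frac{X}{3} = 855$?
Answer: $2950771$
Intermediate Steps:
$X = 2565$ ($X = 3 \cdot 855 = 2565$)
$x{\left(h \right)} = -472$ ($x{\left(h \right)} = -7 - 465 = -472$)
$\left(2951895 + o{\left(-652 \right)}\right) + x{\left(X \right)} = \left(2951895 - 652\right) - 472 = 2951243 - 472 = 2950771$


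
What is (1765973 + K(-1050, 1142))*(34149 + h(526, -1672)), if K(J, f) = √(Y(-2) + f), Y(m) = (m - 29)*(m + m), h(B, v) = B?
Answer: 61235113775 + 34675*√1266 ≈ 6.1236e+10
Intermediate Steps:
Y(m) = 2*m*(-29 + m) (Y(m) = (-29 + m)*(2*m) = 2*m*(-29 + m))
K(J, f) = √(124 + f) (K(J, f) = √(2*(-2)*(-29 - 2) + f) = √(2*(-2)*(-31) + f) = √(124 + f))
(1765973 + K(-1050, 1142))*(34149 + h(526, -1672)) = (1765973 + √(124 + 1142))*(34149 + 526) = (1765973 + √1266)*34675 = 61235113775 + 34675*√1266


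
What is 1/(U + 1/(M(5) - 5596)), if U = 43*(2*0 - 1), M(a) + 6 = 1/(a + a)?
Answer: -56019/2408827 ≈ -0.023256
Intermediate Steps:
M(a) = -6 + 1/(2*a) (M(a) = -6 + 1/(a + a) = -6 + 1/(2*a))
U = -43 (U = 43*(0 - 1) = 43*(-1) = -43)
1/(U + 1/(M(5) - 5596)) = 1/(-43 + 1/((-6 + (1/2)/5) - 5596)) = 1/(-43 + 1/((-6 + (1/2)*(1/5)) - 5596)) = 1/(-43 + 1/((-6 + 1/10) - 5596)) = 1/(-43 + 1/(-59/10 - 5596)) = 1/(-43 + 1/(-56019/10)) = 1/(-43 - 10/56019) = 1/(-2408827/56019) = -56019/2408827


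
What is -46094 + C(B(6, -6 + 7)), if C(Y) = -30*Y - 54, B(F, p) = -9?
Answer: -45878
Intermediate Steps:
C(Y) = -54 - 30*Y
-46094 + C(B(6, -6 + 7)) = -46094 + (-54 - 30*(-9)) = -46094 + (-54 + 270) = -46094 + 216 = -45878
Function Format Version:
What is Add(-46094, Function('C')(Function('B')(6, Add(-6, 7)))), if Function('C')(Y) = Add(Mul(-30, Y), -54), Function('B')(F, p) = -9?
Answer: -45878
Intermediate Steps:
Function('C')(Y) = Add(-54, Mul(-30, Y))
Add(-46094, Function('C')(Function('B')(6, Add(-6, 7)))) = Add(-46094, Add(-54, Mul(-30, -9))) = Add(-46094, Add(-54, 270)) = Add(-46094, 216) = -45878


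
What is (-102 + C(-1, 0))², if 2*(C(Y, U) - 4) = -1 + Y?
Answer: 9801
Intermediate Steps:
C(Y, U) = 7/2 + Y/2 (C(Y, U) = 4 + (-1 + Y)/2 = 4 + (-½ + Y/2) = 7/2 + Y/2)
(-102 + C(-1, 0))² = (-102 + (7/2 + (½)*(-1)))² = (-102 + (7/2 - ½))² = (-102 + 3)² = (-99)² = 9801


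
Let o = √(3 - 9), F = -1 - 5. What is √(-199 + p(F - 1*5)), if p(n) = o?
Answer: √(-199 + I*√6) ≈ 0.08682 + 14.107*I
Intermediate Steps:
F = -6
o = I*√6 (o = √(-6) = I*√6 ≈ 2.4495*I)
p(n) = I*√6
√(-199 + p(F - 1*5)) = √(-199 + I*√6)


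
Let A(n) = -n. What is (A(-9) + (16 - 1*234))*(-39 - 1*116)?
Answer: 32395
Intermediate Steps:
(A(-9) + (16 - 1*234))*(-39 - 1*116) = (-1*(-9) + (16 - 1*234))*(-39 - 1*116) = (9 + (16 - 234))*(-39 - 116) = (9 - 218)*(-155) = -209*(-155) = 32395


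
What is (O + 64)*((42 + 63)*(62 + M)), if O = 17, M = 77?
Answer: 1182195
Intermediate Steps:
(O + 64)*((42 + 63)*(62 + M)) = (17 + 64)*((42 + 63)*(62 + 77)) = 81*(105*139) = 81*14595 = 1182195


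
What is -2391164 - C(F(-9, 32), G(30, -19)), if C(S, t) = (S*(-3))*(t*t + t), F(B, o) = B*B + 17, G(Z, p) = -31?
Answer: -2117744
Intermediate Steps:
F(B, o) = 17 + B**2 (F(B, o) = B**2 + 17 = 17 + B**2)
C(S, t) = -3*S*(t + t**2) (C(S, t) = (-3*S)*(t**2 + t) = (-3*S)*(t + t**2) = -3*S*(t + t**2))
-2391164 - C(F(-9, 32), G(30, -19)) = -2391164 - (-3)*(17 + (-9)**2)*(-31)*(1 - 31) = -2391164 - (-3)*(17 + 81)*(-31)*(-30) = -2391164 - (-3)*98*(-31)*(-30) = -2391164 - 1*(-273420) = -2391164 + 273420 = -2117744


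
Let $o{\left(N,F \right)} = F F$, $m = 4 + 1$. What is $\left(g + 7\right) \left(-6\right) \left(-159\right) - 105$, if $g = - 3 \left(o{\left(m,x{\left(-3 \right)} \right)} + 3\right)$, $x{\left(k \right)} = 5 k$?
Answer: $-645963$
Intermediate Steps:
$m = 5$
$o{\left(N,F \right)} = F^{2}$
$g = -684$ ($g = - 3 \left(\left(5 \left(-3\right)\right)^{2} + 3\right) = - 3 \left(\left(-15\right)^{2} + 3\right) = - 3 \left(225 + 3\right) = \left(-3\right) 228 = -684$)
$\left(g + 7\right) \left(-6\right) \left(-159\right) - 105 = \left(-684 + 7\right) \left(-6\right) \left(-159\right) - 105 = \left(-677\right) \left(-6\right) \left(-159\right) - 105 = 4062 \left(-159\right) - 105 = -645858 - 105 = -645963$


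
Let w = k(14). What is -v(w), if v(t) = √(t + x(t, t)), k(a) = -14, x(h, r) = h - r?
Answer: -I*√14 ≈ -3.7417*I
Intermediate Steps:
w = -14
v(t) = √t (v(t) = √(t + (t - t)) = √(t + 0) = √t)
-v(w) = -√(-14) = -I*√14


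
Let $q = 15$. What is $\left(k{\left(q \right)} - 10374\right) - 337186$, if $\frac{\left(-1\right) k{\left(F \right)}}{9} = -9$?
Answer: $-347479$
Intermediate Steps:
$k{\left(F \right)} = 81$ ($k{\left(F \right)} = \left(-9\right) \left(-9\right) = 81$)
$\left(k{\left(q \right)} - 10374\right) - 337186 = \left(81 - 10374\right) - 337186 = -10293 - 337186 = -347479$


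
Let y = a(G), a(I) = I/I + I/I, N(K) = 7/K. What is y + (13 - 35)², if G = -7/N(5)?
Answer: 486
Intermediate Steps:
G = -5 (G = -7/(7/5) = -7/(7*(⅕)) = -7/7/5 = -7*5/7 = -5)
a(I) = 2 (a(I) = 1 + 1 = 2)
y = 2
y + (13 - 35)² = 2 + (13 - 35)² = 2 + (-22)² = 2 + 484 = 486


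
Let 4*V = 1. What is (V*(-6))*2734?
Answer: -4101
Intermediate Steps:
V = ¼ (V = (¼)*1 = ¼ ≈ 0.25000)
(V*(-6))*2734 = ((¼)*(-6))*2734 = -3/2*2734 = -4101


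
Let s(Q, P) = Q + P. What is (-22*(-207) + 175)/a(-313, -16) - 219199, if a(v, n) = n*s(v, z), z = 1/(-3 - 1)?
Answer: -1098620659/5012 ≈ -2.1920e+5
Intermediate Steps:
z = -¼ (z = 1/(-4) = -¼ ≈ -0.25000)
s(Q, P) = P + Q
a(v, n) = n*(-¼ + v)
(-22*(-207) + 175)/a(-313, -16) - 219199 = (-22*(-207) + 175)/((-16*(-¼ - 313))) - 219199 = (4554 + 175)/((-16*(-1253/4))) - 219199 = 4729/5012 - 219199 = -1098620659/5012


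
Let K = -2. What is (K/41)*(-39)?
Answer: 78/41 ≈ 1.9024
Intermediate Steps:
(K/41)*(-39) = -2/41*(-39) = 78/41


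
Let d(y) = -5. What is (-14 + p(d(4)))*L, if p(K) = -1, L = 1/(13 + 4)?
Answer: -15/17 ≈ -0.88235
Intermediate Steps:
L = 1/17 ≈ 0.058824
(-14 + p(d(4)))*L = (-14 - 1)*(1/17) = -15*1/17 = -15/17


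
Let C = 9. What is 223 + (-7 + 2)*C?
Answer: 178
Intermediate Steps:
223 + (-7 + 2)*C = 223 + (-7 + 2)*9 = 223 - 5*9 = 223 - 45 = 178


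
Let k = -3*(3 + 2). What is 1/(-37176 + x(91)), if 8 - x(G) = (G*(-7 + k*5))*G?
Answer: 1/641874 ≈ 1.5579e-6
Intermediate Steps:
k = -15 (k = -3*5 = -15)
x(G) = 8 + 82*G² (x(G) = 8 - G*(-7 - 15*5)*G = 8 - G*(-7 - 75)*G = 8 - G*(-82)*G = 8 - (-82*G)*G = 8 - (-82)*G² = 8 + 82*G²)
1/(-37176 + x(91)) = 1/(-37176 + (8 + 82*91²)) = 1/(-37176 + (8 + 82*8281)) = 1/(-37176 + (8 + 679042)) = 1/(-37176 + 679050) = 1/641874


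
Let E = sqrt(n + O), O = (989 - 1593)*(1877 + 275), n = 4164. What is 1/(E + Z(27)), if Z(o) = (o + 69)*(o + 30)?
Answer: 1368/7809607 - I*sqrt(323911)/15619214 ≈ 0.00017517 - 3.6438e-5*I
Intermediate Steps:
O = -1299808 (O = -604*2152 = -1299808)
Z(o) = (30 + o)*(69 + o) (Z(o) = (69 + o)*(30 + o) = (30 + o)*(69 + o))
E = 2*I*sqrt(323911) (E = sqrt(4164 - 1299808) = sqrt(-1295644) = 2*I*sqrt(323911) ≈ 1138.3*I)
1/(E + Z(27)) = 1/(2*I*sqrt(323911) + (2070 + 27**2 + 99*27)) = 1/(2*I*sqrt(323911) + (2070 + 729 + 2673)) = 1/(2*I*sqrt(323911) + 5472) = 1/(5472 + 2*I*sqrt(323911))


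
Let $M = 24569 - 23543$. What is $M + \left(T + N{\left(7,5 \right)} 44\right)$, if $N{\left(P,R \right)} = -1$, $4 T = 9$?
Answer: $\frac{3937}{4} \approx 984.25$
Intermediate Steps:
$T = \frac{9}{4}$ ($T = \frac{1}{4} \cdot 9 = \frac{9}{4} \approx 2.25$)
$M = 1026$ ($M = 24569 - 23543 = 1026$)
$M + \left(T + N{\left(7,5 \right)} 44\right) = 1026 + \left(\frac{9}{4} - 44\right) = 1026 - \frac{167}{4} = \frac{3937}{4}$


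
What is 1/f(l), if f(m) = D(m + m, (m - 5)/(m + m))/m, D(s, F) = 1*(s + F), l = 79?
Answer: 6241/12519 ≈ 0.49852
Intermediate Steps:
D(s, F) = F + s (D(s, F) = 1*(F + s) = F + s)
f(m) = (2*m + (-5 + m)/(2*m))/m (f(m) = ((m - 5)/(m + m) + (m + m))/m = ((-5 + m)/((2*m)) + 2*m)/m = ((-5 + m)*(1/(2*m)) + 2*m)/m = ((-5 + m)/(2*m) + 2*m)/m = (2*m + (-5 + m)/(2*m))/m)
1/f(l) = 1/((½)*(-5 + 79 + 4*79²)/79²) = 1/((½)*(1/6241)*(-5 + 79 + 4*6241)) = 1/((½)*(1/6241)*(-5 + 79 + 24964)) = 1/((½)*(1/6241)*25038) = 1/(12519/6241) = 6241/12519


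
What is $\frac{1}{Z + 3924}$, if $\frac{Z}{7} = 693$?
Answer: $\frac{1}{8775} \approx 0.00011396$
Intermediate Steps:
$Z = 4851$ ($Z = 7 \cdot 693 = 4851$)
$\frac{1}{Z + 3924} = \frac{1}{4851 + 3924} = \frac{1}{8775}$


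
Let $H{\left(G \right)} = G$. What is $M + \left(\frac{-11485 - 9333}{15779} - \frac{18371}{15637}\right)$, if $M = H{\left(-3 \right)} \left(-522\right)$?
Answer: $\frac{385773518143}{246736223} \approx 1563.5$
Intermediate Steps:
$M = 1566$ ($M = \left(-3\right) \left(-522\right) = 1566$)
$M + \left(\frac{-11485 - 9333}{15779} - \frac{18371}{15637}\right) = 1566 + \left(\frac{-11485 - 9333}{15779} - \frac{18371}{15637}\right) = 1566 - \frac{615407075}{246736223} = \frac{385773518143}{246736223}$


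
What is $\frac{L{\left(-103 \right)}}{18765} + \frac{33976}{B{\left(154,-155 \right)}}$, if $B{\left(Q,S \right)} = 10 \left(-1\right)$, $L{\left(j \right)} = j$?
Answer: $- \frac{63756067}{18765} \approx -3397.6$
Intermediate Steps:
$B{\left(Q,S \right)} = -10$
$\frac{L{\left(-103 \right)}}{18765} + \frac{33976}{B{\left(154,-155 \right)}} = - \frac{103}{18765} + \frac{33976}{-10} = \left(-103\right) \frac{1}{18765} + 33976 \left(- \frac{1}{10}\right) = - \frac{103}{18765} - \frac{16988}{5} = - \frac{63756067}{18765}$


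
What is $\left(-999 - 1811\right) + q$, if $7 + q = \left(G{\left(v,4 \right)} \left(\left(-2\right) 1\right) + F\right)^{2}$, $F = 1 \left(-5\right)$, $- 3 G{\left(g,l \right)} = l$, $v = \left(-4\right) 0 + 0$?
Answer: $- \frac{25304}{9} \approx -2811.6$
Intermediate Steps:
$v = 0$ ($v = 0 + 0 = 0$)
$G{\left(g,l \right)} = - \frac{l}{3}$
$F = -5$
$q = - \frac{14}{9}$ ($q = -7 + \left(\left(- \frac{1}{3}\right) 4 \left(\left(-2\right) 1\right) - 5\right)^{2} = -7 + \left(\left(- \frac{4}{3}\right) \left(-2\right) - 5\right)^{2} = -7 + \left(\frac{8}{3} - 5\right)^{2} = -7 + \left(- \frac{7}{3}\right)^{2} = -7 + \frac{49}{9} = - \frac{14}{9} \approx -1.5556$)
$\left(-999 - 1811\right) + q = \left(-999 - 1811\right) - \frac{14}{9} = -2810 - \frac{14}{9} = - \frac{25304}{9}$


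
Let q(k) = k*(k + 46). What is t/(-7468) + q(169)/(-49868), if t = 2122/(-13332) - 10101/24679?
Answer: -23199140767535/31843006074264 ≈ -0.72855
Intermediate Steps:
q(k) = k*(46 + k)
t = -2527505/4446222 (t = 2122*(-1/13332) - 10101*1/24679 = -1061/6666 - 273/667 = -2527505/4446222 ≈ -0.56846)
t/(-7468) + q(169)/(-49868) = -2527505/4446222/(-7468) + (169*(46 + 169))/(-49868) = -2527505/4446222*(-1/7468) + (169*215)*(-1/49868) = 2527505/33204385896 + 36335*(-1/49868) = 2527505/33204385896 - 2795/3836 = -23199140767535/31843006074264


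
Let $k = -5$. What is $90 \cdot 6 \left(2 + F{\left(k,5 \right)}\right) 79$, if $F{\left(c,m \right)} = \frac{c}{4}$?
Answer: $31995$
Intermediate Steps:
$F{\left(c,m \right)} = \frac{c}{4}$ ($F{\left(c,m \right)} = c \frac{1}{4} = \frac{c}{4}$)
$90 \cdot 6 \left(2 + F{\left(k,5 \right)}\right) 79 = 90 \cdot 6 \left(2 + \frac{1}{4} \left(-5\right)\right) 79 = 90 \cdot 6 \left(2 - \frac{5}{4}\right) 79 = 90 \cdot 6 \cdot \frac{3}{4} \cdot 79 = 90 \cdot \frac{9}{2} \cdot 79 = 405 \cdot 79 = 31995$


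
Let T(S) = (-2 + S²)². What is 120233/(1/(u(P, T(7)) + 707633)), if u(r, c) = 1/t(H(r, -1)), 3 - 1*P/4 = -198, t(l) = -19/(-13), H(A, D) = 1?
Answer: 1616537494320/19 ≈ 8.5081e+10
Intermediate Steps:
t(l) = 19/13 (t(l) = -19*(-1/13) = 19/13)
P = 804 (P = 12 - 4*(-198) = 12 + 792 = 804)
u(r, c) = 13/19 (u(r, c) = 1/(19/13) = 13/19)
120233/(1/(u(P, T(7)) + 707633)) = 120233/(1/(13/19 + 707633)) = 120233/(1/(13445040/19)) = 120233/(19/13445040) = 120233*(13445040/19) = 1616537494320/19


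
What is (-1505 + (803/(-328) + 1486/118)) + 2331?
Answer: 16181079/19352 ≈ 836.14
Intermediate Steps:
(-1505 + (803/(-328) + 1486/118)) + 2331 = (-1505 + (803*(-1/328) + 1486*(1/118))) + 2331 = (-1505 + (-803/328 + 743/59)) + 2331 = (-1505 + 196327/19352) + 2331 = -28928433/19352 + 2331 = 16181079/19352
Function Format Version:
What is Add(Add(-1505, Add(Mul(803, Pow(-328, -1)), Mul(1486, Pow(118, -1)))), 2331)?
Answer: Rational(16181079, 19352) ≈ 836.14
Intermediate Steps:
Add(Add(-1505, Add(Mul(803, Pow(-328, -1)), Mul(1486, Pow(118, -1)))), 2331) = Add(Add(-1505, Add(Mul(803, Rational(-1, 328)), Mul(1486, Rational(1, 118)))), 2331) = Add(Add(-1505, Add(Rational(-803, 328), Rational(743, 59))), 2331) = Add(Add(-1505, Rational(196327, 19352)), 2331) = Add(Rational(-28928433, 19352), 2331) = Rational(16181079, 19352)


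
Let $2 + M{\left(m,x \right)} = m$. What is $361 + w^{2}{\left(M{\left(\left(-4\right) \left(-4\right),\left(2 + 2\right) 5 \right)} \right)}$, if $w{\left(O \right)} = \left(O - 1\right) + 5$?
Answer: $685$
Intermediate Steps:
$M{\left(m,x \right)} = -2 + m$
$w{\left(O \right)} = 4 + O$ ($w{\left(O \right)} = \left(-1 + O\right) + 5 = 4 + O$)
$361 + w^{2}{\left(M{\left(\left(-4\right) \left(-4\right),\left(2 + 2\right) 5 \right)} \right)} = 361 + \left(4 - -14\right)^{2} = 361 + \left(4 + \left(-2 + 16\right)\right)^{2} = 361 + \left(4 + 14\right)^{2} = 361 + 18^{2} = 361 + 324 = 685$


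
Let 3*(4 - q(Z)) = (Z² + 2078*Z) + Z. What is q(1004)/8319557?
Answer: -3095320/24958671 ≈ -0.12402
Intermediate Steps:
q(Z) = 4 - 693*Z - Z²/3 (q(Z) = 4 - ((Z² + 2078*Z) + Z)/3 = 4 - (Z² + 2079*Z)/3 = 4 + (-693*Z - Z²/3) = 4 - 693*Z - Z²/3)
q(1004)/8319557 = (4 - 693*1004 - ⅓*1004²)/8319557 = (4 - 695772 - ⅓*1008016)*(1/8319557) = (4 - 695772 - 1008016/3)*(1/8319557) = -3095320/3*1/8319557 = -3095320/24958671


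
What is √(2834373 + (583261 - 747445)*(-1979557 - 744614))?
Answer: √447268125837 ≈ 6.6878e+5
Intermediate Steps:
√(2834373 + (583261 - 747445)*(-1979557 - 744614)) = √(2834373 - 164184*(-2724171)) = √(2834373 + 447265291464) = √447268125837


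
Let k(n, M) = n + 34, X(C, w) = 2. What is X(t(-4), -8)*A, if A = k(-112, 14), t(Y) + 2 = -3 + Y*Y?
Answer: -156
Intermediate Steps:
t(Y) = -5 + Y² (t(Y) = -2 + (-3 + Y*Y) = -2 + (-3 + Y²) = -5 + Y²)
k(n, M) = 34 + n
A = -78 (A = 34 - 112 = -78)
X(t(-4), -8)*A = 2*(-78) = -156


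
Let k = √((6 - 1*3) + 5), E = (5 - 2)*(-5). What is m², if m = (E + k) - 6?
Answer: 449 - 84*√2 ≈ 330.21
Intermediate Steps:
E = -15 (E = 3*(-5) = -15)
k = 2*√2 (k = √((6 - 3) + 5) = √(3 + 5) = √8 = 2*√2 ≈ 2.8284)
m = -21 + 2*√2 (m = (-15 + 2*√2) - 6 = -21 + 2*√2 ≈ -18.172)
m² = (-21 + 2*√2)²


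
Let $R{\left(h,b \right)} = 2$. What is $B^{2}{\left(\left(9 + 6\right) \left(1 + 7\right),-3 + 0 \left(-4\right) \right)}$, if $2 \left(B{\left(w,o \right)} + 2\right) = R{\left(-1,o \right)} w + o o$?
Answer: $\frac{60025}{4} \approx 15006.0$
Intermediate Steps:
$B{\left(w,o \right)} = -2 + w + \frac{o^{2}}{2}$ ($B{\left(w,o \right)} = -2 + \frac{2 w + o o}{2} = -2 + \frac{2 w + o^{2}}{2} = -2 + \frac{o^{2} + 2 w}{2} = -2 + \left(w + \frac{o^{2}}{2}\right) = -2 + w + \frac{o^{2}}{2}$)
$B^{2}{\left(\left(9 + 6\right) \left(1 + 7\right),-3 + 0 \left(-4\right) \right)} = \left(-2 + \left(9 + 6\right) \left(1 + 7\right) + \frac{\left(-3 + 0 \left(-4\right)\right)^{2}}{2}\right)^{2} = \left(-2 + 15 \cdot 8 + \frac{\left(-3 + 0\right)^{2}}{2}\right)^{2} = \left(-2 + 120 + \frac{\left(-3\right)^{2}}{2}\right)^{2} = \left(-2 + 120 + \frac{1}{2} \cdot 9\right)^{2} = \left(-2 + 120 + \frac{9}{2}\right)^{2} = \left(\frac{245}{2}\right)^{2} = \frac{60025}{4}$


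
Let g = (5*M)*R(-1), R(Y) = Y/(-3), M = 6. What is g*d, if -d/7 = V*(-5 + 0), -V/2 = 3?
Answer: -2100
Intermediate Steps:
V = -6 (V = -2*3 = -6)
d = -210 (d = -(-42)*(-5 + 0) = -(-42)*(-5) = -7*30 = -210)
R(Y) = -Y/3 (R(Y) = Y*(-⅓) = -Y/3)
g = 10 (g = (5*6)*(-⅓*(-1)) = 30*(⅓) = 10)
g*d = 10*(-210) = -2100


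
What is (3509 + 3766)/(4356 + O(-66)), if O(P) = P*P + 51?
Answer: 2425/2921 ≈ 0.83020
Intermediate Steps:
O(P) = 51 + P**2 (O(P) = P**2 + 51 = 51 + P**2)
(3509 + 3766)/(4356 + O(-66)) = (3509 + 3766)/(4356 + (51 + (-66)**2)) = 7275/(4356 + (51 + 4356)) = 7275/(4356 + 4407) = 7275/8763 = 7275*(1/8763) = 2425/2921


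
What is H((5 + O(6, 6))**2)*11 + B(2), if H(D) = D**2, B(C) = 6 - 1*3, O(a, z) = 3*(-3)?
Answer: 2819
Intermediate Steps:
O(a, z) = -9
B(C) = 3 (B(C) = 6 - 3 = 3)
H((5 + O(6, 6))**2)*11 + B(2) = ((5 - 9)**2)**2*11 + 3 = ((-4)**2)**2*11 + 3 = 16**2*11 + 3 = 256*11 + 3 = 2816 + 3 = 2819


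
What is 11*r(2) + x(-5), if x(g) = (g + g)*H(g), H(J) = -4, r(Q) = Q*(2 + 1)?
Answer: 106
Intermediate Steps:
r(Q) = 3*Q (r(Q) = Q*3 = 3*Q)
x(g) = -8*g (x(g) = (g + g)*(-4) = (2*g)*(-4) = -8*g)
11*r(2) + x(-5) = 11*(3*2) - 8*(-5) = 11*6 + 40 = 66 + 40 = 106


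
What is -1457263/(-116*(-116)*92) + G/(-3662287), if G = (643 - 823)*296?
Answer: -5270957257921/4533735516224 ≈ -1.1626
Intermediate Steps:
G = -53280 (G = -180*296 = -53280)
-1457263/(-116*(-116)*92) + G/(-3662287) = -1457263/(-116*(-116)*92) - 53280/(-3662287) = -1457263/(13456*92) - 53280*(-1/3662287) = -1457263/1237952 + 53280/3662287 = -5270957257921/4533735516224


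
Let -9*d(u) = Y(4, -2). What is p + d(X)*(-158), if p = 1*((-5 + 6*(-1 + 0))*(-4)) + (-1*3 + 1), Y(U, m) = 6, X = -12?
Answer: 442/3 ≈ 147.33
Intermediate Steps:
d(u) = -2/3 (d(u) = -1/9*6 = -2/3)
p = 42 (p = 1*((-5 + 6*(-1))*(-4)) + (-3 + 1) = 1*((-5 - 6)*(-4)) - 2 = 1*(-11*(-4)) - 2 = 1*44 - 2 = 44 - 2 = 42)
p + d(X)*(-158) = 42 - 2/3*(-158) = 42 + 316/3 = 442/3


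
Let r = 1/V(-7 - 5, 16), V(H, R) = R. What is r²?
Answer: 1/256 ≈ 0.0039063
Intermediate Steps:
r = 1/16 ≈ 0.062500
r² = (1/16)² = 1/256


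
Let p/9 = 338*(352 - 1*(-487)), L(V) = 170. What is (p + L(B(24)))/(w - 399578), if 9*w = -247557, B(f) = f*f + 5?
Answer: -7657224/1281253 ≈ -5.9764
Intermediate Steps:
B(f) = 5 + f**2 (B(f) = f**2 + 5 = 5 + f**2)
w = -82519/3 (w = (1/9)*(-247557) = -82519/3 ≈ -27506.)
p = 2552238 (p = 9*(338*(352 - 1*(-487))) = 9*(338*(352 + 487)) = 9*(338*839) = 9*283582 = 2552238)
(p + L(B(24)))/(w - 399578) = (2552238 + 170)/(-82519/3 - 399578) = 2552408/(-1281253/3) = 2552408*(-3/1281253) = -7657224/1281253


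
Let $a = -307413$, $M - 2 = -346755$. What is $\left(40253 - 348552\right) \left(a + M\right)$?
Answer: $201678723634$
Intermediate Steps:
$M = -346753$ ($M = 2 - 346755 = -346753$)
$\left(40253 - 348552\right) \left(a + M\right) = \left(40253 - 348552\right) \left(-307413 - 346753\right) = \left(-308299\right) \left(-654166\right) = 201678723634$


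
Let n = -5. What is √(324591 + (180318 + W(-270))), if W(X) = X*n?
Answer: 3*√56251 ≈ 711.52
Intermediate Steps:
W(X) = -5*X (W(X) = X*(-5) = -5*X)
√(324591 + (180318 + W(-270))) = √(324591 + (180318 - 5*(-270))) = √(324591 + (180318 + 1350)) = √(324591 + 181668) = √506259 = 3*√56251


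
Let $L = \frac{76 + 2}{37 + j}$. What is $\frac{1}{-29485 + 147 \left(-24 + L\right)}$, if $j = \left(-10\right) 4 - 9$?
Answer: $- \frac{2}{67937} \approx -2.9439 \cdot 10^{-5}$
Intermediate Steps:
$j = -49$ ($j = -40 - 9 = -49$)
$L = - \frac{13}{2}$ ($L = \frac{76 + 2}{37 - 49} = \frac{78}{-12} = 78 \left(- \frac{1}{12}\right) = - \frac{13}{2} \approx -6.5$)
$\frac{1}{-29485 + 147 \left(-24 + L\right)} = \frac{1}{-29485 + 147 \left(-24 - \frac{13}{2}\right)} = \frac{1}{-29485 + 147 \left(- \frac{61}{2}\right)} = \frac{1}{-29485 - \frac{8967}{2}} = \frac{1}{- \frac{67937}{2}} = - \frac{2}{67937}$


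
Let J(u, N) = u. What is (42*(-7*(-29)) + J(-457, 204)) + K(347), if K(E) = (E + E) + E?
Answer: 9110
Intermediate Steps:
K(E) = 3*E (K(E) = 2*E + E = 3*E)
(42*(-7*(-29)) + J(-457, 204)) + K(347) = (42*(-7*(-29)) - 457) + 3*347 = (42*203 - 457) + 1041 = (8526 - 457) + 1041 = 8069 + 1041 = 9110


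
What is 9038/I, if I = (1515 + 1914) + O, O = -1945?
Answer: 4519/742 ≈ 6.0903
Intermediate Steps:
I = 1484 (I = (1515 + 1914) - 1945 = 3429 - 1945 = 1484)
9038/I = 9038/1484 = 9038*(1/1484) = 4519/742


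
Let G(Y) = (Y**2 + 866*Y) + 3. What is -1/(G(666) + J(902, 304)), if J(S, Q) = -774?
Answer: -1/1019541 ≈ -9.8083e-7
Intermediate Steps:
G(Y) = 3 + Y**2 + 866*Y
-1/(G(666) + J(902, 304)) = -1/((3 + 666**2 + 866*666) - 774) = -1/((3 + 443556 + 576756) - 774) = -1/(1020315 - 774) = -1/1019541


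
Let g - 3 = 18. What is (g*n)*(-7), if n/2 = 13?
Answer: -3822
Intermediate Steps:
n = 26 (n = 2*13 = 26)
g = 21 (g = 3 + 18 = 21)
(g*n)*(-7) = (21*26)*(-7) = 546*(-7) = -3822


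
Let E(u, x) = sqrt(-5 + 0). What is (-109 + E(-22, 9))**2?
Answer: (109 - I*sqrt(5))**2 ≈ 11876.0 - 487.46*I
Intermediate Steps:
E(u, x) = I*sqrt(5) (E(u, x) = sqrt(-5) = I*sqrt(5))
(-109 + E(-22, 9))**2 = (-109 + I*sqrt(5))**2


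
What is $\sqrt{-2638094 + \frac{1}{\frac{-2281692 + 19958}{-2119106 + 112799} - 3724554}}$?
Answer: $\frac{i \sqrt{36827593365278251406083961290298}}{3736298250172} \approx 1624.2 i$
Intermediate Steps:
$\sqrt{-2638094 + \frac{1}{\frac{-2281692 + 19958}{-2119106 + 112799} - 3724554}} = \sqrt{-2638094 + \frac{1}{- \frac{2261734}{-2006307} - 3724554}} = \sqrt{-2638094 + \frac{1}{\left(-2261734\right) \left(- \frac{1}{2006307}\right) - 3724554}} = \sqrt{-2638094 + \frac{1}{\frac{2261734}{2006307} - 3724554}} = \sqrt{-2638094 + \frac{1}{- \frac{7472596500344}{2006307}}} = \sqrt{-2638094 - \frac{2006307}{7472596500344}} = \sqrt{- \frac{19713411991980510643}{7472596500344}} = \frac{i \sqrt{36827593365278251406083961290298}}{3736298250172}$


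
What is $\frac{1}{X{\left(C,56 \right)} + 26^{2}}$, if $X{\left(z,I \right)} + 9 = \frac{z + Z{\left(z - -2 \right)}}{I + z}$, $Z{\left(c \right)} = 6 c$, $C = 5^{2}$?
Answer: $\frac{81}{54214} \approx 0.0014941$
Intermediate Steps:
$C = 25$
$X{\left(z,I \right)} = -9 + \frac{12 + 7 z}{I + z}$ ($X{\left(z,I \right)} = -9 + \frac{z + 6 \left(z - -2\right)}{I + z} = -9 + \frac{z + 6 \left(z + 2\right)}{I + z} = -9 + \frac{z + 6 \left(2 + z\right)}{I + z} = -9 + \frac{z + \left(12 + 6 z\right)}{I + z} = -9 + \frac{12 + 7 z}{I + z}$)
$\frac{1}{X{\left(C,56 \right)} + 26^{2}} = \frac{1}{\frac{12 - 504 - 50}{56 + 25} + 26^{2}} = \frac{1}{\frac{12 - 504 - 50}{81} + 676} = \frac{1}{\frac{1}{81} \left(-542\right) + 676} = \frac{1}{- \frac{542}{81} + 676} = \frac{1}{\frac{54214}{81}} = \frac{81}{54214}$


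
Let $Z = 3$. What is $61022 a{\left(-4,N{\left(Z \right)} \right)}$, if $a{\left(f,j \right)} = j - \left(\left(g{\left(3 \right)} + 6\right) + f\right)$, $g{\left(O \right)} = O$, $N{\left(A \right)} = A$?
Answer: $-122044$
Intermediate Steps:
$a{\left(f,j \right)} = -9 + j - f$ ($a{\left(f,j \right)} = j - \left(\left(3 + 6\right) + f\right) = j - \left(9 + f\right) = -9 + j - f$)
$61022 a{\left(-4,N{\left(Z \right)} \right)} = 61022 \left(-9 + 3 - -4\right) = 61022 \left(-9 + 3 + 4\right) = 61022 \left(-2\right) = -122044$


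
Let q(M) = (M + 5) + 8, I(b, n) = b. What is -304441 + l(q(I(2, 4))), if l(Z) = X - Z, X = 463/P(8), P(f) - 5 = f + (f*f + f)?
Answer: -25878297/85 ≈ -3.0445e+5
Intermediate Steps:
q(M) = 13 + M (q(M) = (5 + M) + 8 = 13 + M)
P(f) = 5 + f² + 2*f (P(f) = 5 + (f + (f*f + f)) = 5 + (f + (f² + f)) = 5 + (f + (f + f²)) = 5 + (f² + 2*f) = 5 + f² + 2*f)
X = 463/85 (X = 463/(5 + 8² + 2*8) = 463/(5 + 64 + 16) = 463/85 ≈ 5.4471)
l(Z) = 463/85 - Z
-304441 + l(q(I(2, 4))) = -304441 + (463/85 - (13 + 2)) = -304441 + (463/85 - 1*15) = -304441 + (463/85 - 15) = -304441 - 812/85 = -25878297/85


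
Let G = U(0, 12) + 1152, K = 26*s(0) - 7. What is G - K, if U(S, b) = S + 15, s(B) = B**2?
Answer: 1174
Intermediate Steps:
U(S, b) = 15 + S
K = -7 (K = 26*0**2 - 7 = 26*0 - 7 = 0 - 7 = -7)
G = 1167 (G = (15 + 0) + 1152 = 15 + 1152 = 1167)
G - K = 1167 - 1*(-7) = 1167 + 7 = 1174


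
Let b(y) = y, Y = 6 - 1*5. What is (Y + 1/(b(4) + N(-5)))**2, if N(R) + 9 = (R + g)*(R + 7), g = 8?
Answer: 4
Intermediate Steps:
N(R) = -9 + (7 + R)*(8 + R) (N(R) = -9 + (R + 8)*(R + 7) = -9 + (8 + R)*(7 + R) = -9 + (7 + R)*(8 + R))
Y = 1 (Y = 6 - 5 = 1)
(Y + 1/(b(4) + N(-5)))**2 = (1 + 1/(4 + (47 + (-5)**2 + 15*(-5))))**2 = (1 + 1/(4 + (47 + 25 - 75)))**2 = (1 + 1/(4 - 3))**2 = (1 + 1/1)**2 = (1 + 1)**2 = 2**2 = 4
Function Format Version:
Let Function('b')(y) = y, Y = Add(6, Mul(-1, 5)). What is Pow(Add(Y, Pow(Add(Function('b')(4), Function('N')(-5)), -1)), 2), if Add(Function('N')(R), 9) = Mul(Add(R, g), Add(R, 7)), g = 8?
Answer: 4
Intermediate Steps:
Function('N')(R) = Add(-9, Mul(Add(7, R), Add(8, R))) (Function('N')(R) = Add(-9, Mul(Add(R, 8), Add(R, 7))) = Add(-9, Mul(Add(8, R), Add(7, R))) = Add(-9, Mul(Add(7, R), Add(8, R))))
Y = 1 (Y = Add(6, -5) = 1)
Pow(Add(Y, Pow(Add(Function('b')(4), Function('N')(-5)), -1)), 2) = Pow(Add(1, Pow(Add(4, Add(47, Pow(-5, 2), Mul(15, -5))), -1)), 2) = Pow(Add(1, Pow(Add(4, Add(47, 25, -75)), -1)), 2) = Pow(Add(1, Pow(Add(4, -3), -1)), 2) = Pow(Add(1, Pow(1, -1)), 2) = Pow(Add(1, 1), 2) = Pow(2, 2) = 4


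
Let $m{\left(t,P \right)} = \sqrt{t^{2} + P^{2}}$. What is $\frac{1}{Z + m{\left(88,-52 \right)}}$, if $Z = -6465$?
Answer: $- \frac{6465}{41785777} - \frac{4 \sqrt{653}}{41785777} \approx -0.00015716$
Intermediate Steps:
$m{\left(t,P \right)} = \sqrt{P^{2} + t^{2}}$
$\frac{1}{Z + m{\left(88,-52 \right)}} = \frac{1}{-6465 + \sqrt{\left(-52\right)^{2} + 88^{2}}} = \frac{1}{-6465 + \sqrt{2704 + 7744}} = \frac{1}{-6465 + \sqrt{10448}} = \frac{1}{-6465 + 4 \sqrt{653}}$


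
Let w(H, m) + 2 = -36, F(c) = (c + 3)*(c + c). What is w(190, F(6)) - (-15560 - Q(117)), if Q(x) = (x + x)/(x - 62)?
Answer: 853944/55 ≈ 15526.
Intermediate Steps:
F(c) = 2*c*(3 + c) (F(c) = (3 + c)*(2*c) = 2*c*(3 + c))
w(H, m) = -38 (w(H, m) = -2 - 36 = -38)
Q(x) = 2*x/(-62 + x) (Q(x) = (2*x)/(-62 + x) = 2*x/(-62 + x))
w(190, F(6)) - (-15560 - Q(117)) = -38 - (-15560 - 2*117/(-62 + 117)) = -38 - (-15560 - 2*117/55) = -38 - (-15560 - 1*234/55) = -38 - (-15560 - 234/55) = -38 - 1*(-856034/55) = -38 + 856034/55 = 853944/55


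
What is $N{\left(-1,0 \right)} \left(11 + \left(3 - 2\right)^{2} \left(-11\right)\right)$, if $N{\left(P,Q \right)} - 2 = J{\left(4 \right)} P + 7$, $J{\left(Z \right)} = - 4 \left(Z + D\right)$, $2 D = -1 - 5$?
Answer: $0$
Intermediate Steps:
$D = -3$ ($D = \frac{-1 - 5}{2} = \frac{1}{2} \left(-6\right) = -3$)
$J{\left(Z \right)} = 12 - 4 Z$ ($J{\left(Z \right)} = - 4 \left(Z - 3\right) = - 4 \left(-3 + Z\right) = 12 - 4 Z$)
$N{\left(P,Q \right)} = 9 - 4 P$ ($N{\left(P,Q \right)} = 2 + \left(\left(12 - 16\right) P + 7\right) = 2 - \left(-7 + 4 P\right) = 9 - 4 P$)
$N{\left(-1,0 \right)} \left(11 + \left(3 - 2\right)^{2} \left(-11\right)\right) = \left(9 - -4\right) \left(11 + \left(3 - 2\right)^{2} \left(-11\right)\right) = \left(9 + 4\right) \left(11 + 1^{2} \left(-11\right)\right) = 13 \left(11 + 1 \left(-11\right)\right) = 13 \left(11 - 11\right) = 13 \cdot 0 = 0$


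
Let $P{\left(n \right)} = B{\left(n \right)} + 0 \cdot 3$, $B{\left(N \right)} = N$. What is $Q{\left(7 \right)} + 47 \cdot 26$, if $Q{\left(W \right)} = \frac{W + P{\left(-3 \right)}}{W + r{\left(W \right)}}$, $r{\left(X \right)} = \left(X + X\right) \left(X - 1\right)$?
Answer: $\frac{111206}{91} \approx 1222.0$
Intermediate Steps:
$r{\left(X \right)} = 2 X \left(-1 + X\right)$
$P{\left(n \right)} = n$ ($P{\left(n \right)} = n + 0 \cdot 3 = n + 0 = n$)
$Q{\left(W \right)} = \frac{-3 + W}{W + 2 W \left(-1 + W\right)}$ ($Q{\left(W \right)} = \frac{W - 3}{W + 2 W \left(-1 + W\right)} = \frac{-3 + W}{W + 2 W \left(-1 + W\right)}$)
$Q{\left(7 \right)} + 47 \cdot 26 = \frac{-3 + 7}{7 \left(-1 + 2 \cdot 7\right)} + 47 \cdot 26 = \frac{1}{7} \frac{1}{-1 + 14} \cdot 4 + 1222 = \frac{1}{7} \cdot \frac{1}{13} \cdot 4 + 1222 = \frac{4}{91} + 1222 = \frac{111206}{91}$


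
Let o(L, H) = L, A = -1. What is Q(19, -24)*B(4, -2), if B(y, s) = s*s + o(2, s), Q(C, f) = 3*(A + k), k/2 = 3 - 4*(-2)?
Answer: 378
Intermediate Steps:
k = 22 (k = 2*(3 - 4*(-2)) = 2*(3 + 8) = 2*11 = 22)
Q(C, f) = 63 (Q(C, f) = 3*(-1 + 22) = 3*21 = 63)
B(y, s) = 2 + s**2 (B(y, s) = s*s + 2 = s**2 + 2 = 2 + s**2)
Q(19, -24)*B(4, -2) = 63*(2 + (-2)**2) = 63*(2 + 4) = 63*6 = 378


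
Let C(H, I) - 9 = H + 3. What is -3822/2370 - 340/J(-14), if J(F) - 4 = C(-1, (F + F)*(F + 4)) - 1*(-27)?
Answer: -80527/8295 ≈ -9.7079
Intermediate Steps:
C(H, I) = 12 + H (C(H, I) = 9 + (H + 3) = 9 + (3 + H) = 12 + H)
J(F) = 42 (J(F) = 4 + ((12 - 1) - 1*(-27)) = 4 + (11 + 27) = 4 + 38 = 42)
-3822/2370 - 340/J(-14) = -3822/2370 - 340/42 = -3822*1/2370 - 340*1/42 = -637/395 - 170/21 = -80527/8295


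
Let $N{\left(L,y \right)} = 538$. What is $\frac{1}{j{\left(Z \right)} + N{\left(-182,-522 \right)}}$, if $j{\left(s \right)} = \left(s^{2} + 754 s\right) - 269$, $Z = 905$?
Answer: $\frac{1}{1501664} \approx 6.6593 \cdot 10^{-7}$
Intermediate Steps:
$j{\left(s \right)} = -269 + s^{2} + 754 s$
$\frac{1}{j{\left(Z \right)} + N{\left(-182,-522 \right)}} = \frac{1}{\left(-269 + 905^{2} + 754 \cdot 905\right) + 538} = \frac{1}{\left(-269 + 819025 + 682370\right) + 538} = \frac{1}{1501126 + 538} = \frac{1}{1501664}$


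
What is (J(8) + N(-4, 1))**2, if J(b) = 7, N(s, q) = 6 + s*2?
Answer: 25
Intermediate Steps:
N(s, q) = 6 + 2*s
(J(8) + N(-4, 1))**2 = (7 + (6 + 2*(-4)))**2 = (7 + (6 - 8))**2 = (7 - 2)**2 = 5**2 = 25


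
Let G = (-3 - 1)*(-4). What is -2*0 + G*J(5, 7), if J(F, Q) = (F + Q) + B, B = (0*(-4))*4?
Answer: 192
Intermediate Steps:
B = 0 (B = 0*4 = 0)
J(F, Q) = F + Q (J(F, Q) = (F + Q) + 0 = F + Q)
G = 16 (G = -4*(-4) = 16)
-2*0 + G*J(5, 7) = -2*0 + 16*(5 + 7) = 0 + 16*12 = 0 + 192 = 192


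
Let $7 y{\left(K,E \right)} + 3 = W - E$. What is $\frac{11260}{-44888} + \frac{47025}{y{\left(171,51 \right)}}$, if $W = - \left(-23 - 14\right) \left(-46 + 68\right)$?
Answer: $\frac{19430855}{44888} \approx 432.87$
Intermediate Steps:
$W = 814$ ($W = - \left(-37\right) 22 = \left(-1\right) \left(-814\right) = 814$)
$y{\left(K,E \right)} = \frac{811}{7} - \frac{E}{7}$ ($y{\left(K,E \right)} = - \frac{3}{7} + \frac{814 - E}{7} = - \frac{3}{7} - \left(- \frac{814}{7} + \frac{E}{7}\right) = \frac{811}{7} - \frac{E}{7}$)
$\frac{11260}{-44888} + \frac{47025}{y{\left(171,51 \right)}} = \frac{11260}{-44888} + \frac{47025}{\frac{811}{7} - \frac{51}{7}} = 11260 \left(- \frac{1}{44888}\right) + \frac{47025}{\frac{811}{7} - \frac{51}{7}} = - \frac{2815}{11222} + \frac{47025}{\frac{760}{7}} = - \frac{2815}{11222} + 47025 \cdot \frac{7}{760} = - \frac{2815}{11222} + \frac{3465}{8} = \frac{19430855}{44888}$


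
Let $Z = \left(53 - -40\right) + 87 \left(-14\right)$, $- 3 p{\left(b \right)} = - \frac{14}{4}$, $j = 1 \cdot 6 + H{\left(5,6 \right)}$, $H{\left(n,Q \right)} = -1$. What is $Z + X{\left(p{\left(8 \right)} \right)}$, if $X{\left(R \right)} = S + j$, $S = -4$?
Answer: $-1124$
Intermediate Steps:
$j = 5$ ($j = 1 \cdot 6 - 1 = 6 - 1 = 5$)
$p{\left(b \right)} = \frac{7}{6}$ ($p{\left(b \right)} = - \frac{\left(-14\right) \frac{1}{4}}{3} = \left(- \frac{1}{3}\right) \left(- \frac{7}{2}\right) = \frac{7}{6}$)
$X{\left(R \right)} = 1$ ($X{\left(R \right)} = -4 + 5 = 1$)
$Z = -1125$ ($Z = \left(53 + 40\right) - 1218 = 93 - 1218 = -1125$)
$Z + X{\left(p{\left(8 \right)} \right)} = -1125 + 1 = -1124$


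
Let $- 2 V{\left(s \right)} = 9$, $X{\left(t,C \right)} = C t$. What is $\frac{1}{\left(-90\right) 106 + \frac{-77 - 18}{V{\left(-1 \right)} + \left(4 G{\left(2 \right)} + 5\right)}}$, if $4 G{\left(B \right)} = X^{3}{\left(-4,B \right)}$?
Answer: $- \frac{1023}{9759230} \approx -0.00010482$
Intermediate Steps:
$G{\left(B \right)} = - 16 B^{3}$ ($G{\left(B \right)} = \frac{\left(B \left(-4\right)\right)^{3}}{4} = \frac{\left(- 4 B\right)^{3}}{4} = \frac{\left(-64\right) B^{3}}{4} = - 16 B^{3}$)
$V{\left(s \right)} = - \frac{9}{2}$ ($V{\left(s \right)} = \left(- \frac{1}{2}\right) 9 = - \frac{9}{2}$)
$\frac{1}{\left(-90\right) 106 + \frac{-77 - 18}{V{\left(-1 \right)} + \left(4 G{\left(2 \right)} + 5\right)}} = \frac{1}{\left(-90\right) 106 + \frac{-77 - 18}{- \frac{9}{2} + \left(4 \left(- 16 \cdot 2^{3}\right) + 5\right)}} = \frac{1}{-9540 - \frac{95}{- \frac{9}{2} + \left(4 \left(\left(-16\right) 8\right) + 5\right)}} = \frac{1}{-9540 - \frac{95}{- \frac{9}{2} + \left(4 \left(-128\right) + 5\right)}} = \frac{1}{-9540 - \frac{95}{- \frac{9}{2} + \left(-512 + 5\right)}} = \frac{1}{-9540 - \frac{95}{- \frac{9}{2} - 507}} = \frac{1}{-9540 - \frac{95}{- \frac{1023}{2}}} = \frac{1}{-9540 - - \frac{190}{1023}} = \frac{1}{-9540 + \frac{190}{1023}} = \frac{1}{- \frac{9759230}{1023}} = - \frac{1023}{9759230}$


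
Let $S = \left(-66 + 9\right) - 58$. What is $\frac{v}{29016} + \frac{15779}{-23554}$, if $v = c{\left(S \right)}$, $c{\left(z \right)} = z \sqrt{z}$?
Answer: $- \frac{15779}{23554} - \frac{115 i \sqrt{115}}{29016} \approx -0.66991 - 0.042502 i$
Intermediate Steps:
$S = -115$ ($S = -57 - 58 = -115$)
$c{\left(z \right)} = z^{\frac{3}{2}}$
$v = - 115 i \sqrt{115}$ ($v = \left(-115\right)^{\frac{3}{2}} = - 115 i \sqrt{115} \approx - 1233.2 i$)
$\frac{v}{29016} + \frac{15779}{-23554} = \frac{\left(-115\right) i \sqrt{115}}{29016} + \frac{15779}{-23554} = - 115 i \sqrt{115} \cdot \frac{1}{29016} + 15779 \left(- \frac{1}{23554}\right) = - \frac{115 i \sqrt{115}}{29016} - \frac{15779}{23554} = - \frac{15779}{23554} - \frac{115 i \sqrt{115}}{29016}$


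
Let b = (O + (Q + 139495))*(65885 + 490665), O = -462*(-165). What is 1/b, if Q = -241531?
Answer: -1/14362329300 ≈ -6.9627e-11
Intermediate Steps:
O = 76230
b = -14362329300 (b = (76230 + (-241531 + 139495))*(65885 + 490665) = (76230 - 102036)*556550 = -25806*556550 = -14362329300)
1/b = 1/(-14362329300) = -1/14362329300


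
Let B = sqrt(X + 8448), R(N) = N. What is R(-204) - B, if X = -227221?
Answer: -204 - 17*I*sqrt(757) ≈ -204.0 - 467.73*I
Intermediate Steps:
B = 17*I*sqrt(757) (B = sqrt(-227221 + 8448) = sqrt(-218773) = 17*I*sqrt(757) ≈ 467.73*I)
R(-204) - B = -204 - 17*I*sqrt(757)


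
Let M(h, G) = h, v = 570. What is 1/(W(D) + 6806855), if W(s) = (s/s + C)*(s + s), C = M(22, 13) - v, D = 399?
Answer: 1/6370349 ≈ 1.5698e-7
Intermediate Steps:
C = -548 (C = 22 - 1*570 = 22 - 570 = -548)
W(s) = -1094*s (W(s) = (s/s - 548)*(s + s) = (1 - 548)*(2*s) = -1094*s)
1/(W(D) + 6806855) = 1/(-1094*399 + 6806855) = 1/(-436506 + 6806855) = 1/6370349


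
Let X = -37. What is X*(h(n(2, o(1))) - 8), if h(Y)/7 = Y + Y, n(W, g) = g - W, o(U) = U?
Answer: 814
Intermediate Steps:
h(Y) = 14*Y (h(Y) = 7*(Y + Y) = 7*(2*Y) = 14*Y)
X*(h(n(2, o(1))) - 8) = -37*(14*(1 - 1*2) - 8) = -37*(14*(1 - 2) - 8) = -37*(14*(-1) - 8) = -37*(-14 - 8) = -37*(-22) = 814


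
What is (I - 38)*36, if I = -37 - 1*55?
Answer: -4680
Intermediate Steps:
I = -92 (I = -37 - 55 = -92)
(I - 38)*36 = (-92 - 38)*36 = -130*36 = -4680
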